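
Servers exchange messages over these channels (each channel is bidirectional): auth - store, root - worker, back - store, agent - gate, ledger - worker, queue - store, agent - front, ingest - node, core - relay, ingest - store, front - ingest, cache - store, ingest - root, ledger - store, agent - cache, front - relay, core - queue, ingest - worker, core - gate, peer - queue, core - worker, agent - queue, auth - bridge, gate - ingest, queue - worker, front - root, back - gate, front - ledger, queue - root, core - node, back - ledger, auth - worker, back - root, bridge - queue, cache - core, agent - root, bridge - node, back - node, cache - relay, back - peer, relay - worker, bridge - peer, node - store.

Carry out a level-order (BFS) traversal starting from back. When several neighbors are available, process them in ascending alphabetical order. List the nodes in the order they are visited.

Visit back; enqueue gate, ledger, node, peer, root, store → queue [gate, ledger, node, peer, root, store]
Visit gate; enqueue agent, core, ingest → queue [ledger, node, peer, root, store, agent, core, ingest]
Visit ledger; enqueue front, worker → queue [node, peer, root, store, agent, core, ingest, front, worker]
Visit node; enqueue bridge → queue [peer, root, store, agent, core, ingest, front, worker, bridge]
Visit peer; enqueue queue → queue [root, store, agent, core, ingest, front, worker, bridge, queue]
Visit root → queue [store, agent, core, ingest, front, worker, bridge, queue]
Visit store; enqueue auth, cache → queue [agent, core, ingest, front, worker, bridge, queue, auth, cache]
Visit agent → queue [core, ingest, front, worker, bridge, queue, auth, cache]
Visit core; enqueue relay → queue [ingest, front, worker, bridge, queue, auth, cache, relay]
Visit ingest → queue [front, worker, bridge, queue, auth, cache, relay]
Visit front → queue [worker, bridge, queue, auth, cache, relay]
Visit worker → queue [bridge, queue, auth, cache, relay]
Visit bridge → queue [queue, auth, cache, relay]
Visit queue → queue [auth, cache, relay]
Visit auth → queue [cache, relay]
Visit cache → queue [relay]
Visit relay → queue []

back → gate → ledger → node → peer → root → store → agent → core → ingest → front → worker → bridge → queue → auth → cache → relay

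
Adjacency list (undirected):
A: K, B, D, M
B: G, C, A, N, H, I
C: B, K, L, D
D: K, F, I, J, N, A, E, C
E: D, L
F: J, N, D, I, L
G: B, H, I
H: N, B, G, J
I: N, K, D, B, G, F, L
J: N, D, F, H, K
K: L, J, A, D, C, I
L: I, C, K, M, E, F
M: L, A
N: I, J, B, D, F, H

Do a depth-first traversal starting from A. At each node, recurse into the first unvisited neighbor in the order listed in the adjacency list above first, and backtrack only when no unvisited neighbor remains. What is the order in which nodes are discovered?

Visit A
A → K
K → L
L → I
I → N
N → J
J → D
D → F
D → E
D → C
C → B
B → G
G → H
L → M

A K L I N J D F E C B G H M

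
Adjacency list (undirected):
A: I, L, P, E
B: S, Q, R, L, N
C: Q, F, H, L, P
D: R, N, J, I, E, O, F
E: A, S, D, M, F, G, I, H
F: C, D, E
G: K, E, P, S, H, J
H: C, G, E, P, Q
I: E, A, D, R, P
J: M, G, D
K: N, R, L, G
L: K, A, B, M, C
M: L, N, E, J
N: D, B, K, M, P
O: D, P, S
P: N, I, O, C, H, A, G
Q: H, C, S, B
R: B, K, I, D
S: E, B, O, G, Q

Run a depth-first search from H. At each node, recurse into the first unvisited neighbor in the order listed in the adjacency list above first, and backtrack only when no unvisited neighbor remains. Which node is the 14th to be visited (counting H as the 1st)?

Visit H
H → C
C → Q
Q → S
S → E
E → A
A → I
I → D
D → R
R → B
B → L
L → K
K → N
N → M
M → J
J → G
G → P
P → O
D → F

Visit order: H, C, Q, S, E, A, I, D, R, B, L, K, N, M, J, G, P, O, F

M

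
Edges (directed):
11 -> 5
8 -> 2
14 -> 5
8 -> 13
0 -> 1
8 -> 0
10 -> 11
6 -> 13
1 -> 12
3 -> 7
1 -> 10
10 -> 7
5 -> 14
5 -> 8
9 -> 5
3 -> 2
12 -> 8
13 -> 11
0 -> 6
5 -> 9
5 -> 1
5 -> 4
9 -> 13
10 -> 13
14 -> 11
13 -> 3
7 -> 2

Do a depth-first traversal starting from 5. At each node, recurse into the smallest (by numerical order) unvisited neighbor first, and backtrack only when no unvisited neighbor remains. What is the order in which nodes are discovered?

Visit 5
5 → 1
1 → 10
10 → 7
7 → 2
10 → 11
10 → 13
13 → 3
1 → 12
12 → 8
8 → 0
0 → 6
5 → 4
5 → 9
5 → 14

5 → 1 → 10 → 7 → 2 → 11 → 13 → 3 → 12 → 8 → 0 → 6 → 4 → 9 → 14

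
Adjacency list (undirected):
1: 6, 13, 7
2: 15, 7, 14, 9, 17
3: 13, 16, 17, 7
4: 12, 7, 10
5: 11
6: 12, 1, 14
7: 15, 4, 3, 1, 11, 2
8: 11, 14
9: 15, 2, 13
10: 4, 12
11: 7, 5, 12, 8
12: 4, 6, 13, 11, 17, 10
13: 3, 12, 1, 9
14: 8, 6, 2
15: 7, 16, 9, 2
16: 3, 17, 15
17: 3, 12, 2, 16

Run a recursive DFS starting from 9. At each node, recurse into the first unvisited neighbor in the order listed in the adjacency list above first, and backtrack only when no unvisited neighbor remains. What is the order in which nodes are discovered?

9, 15, 7, 4, 12, 6, 1, 13, 3, 16, 17, 2, 14, 8, 11, 5, 10

Visit 9
9 → 15
15 → 7
7 → 4
4 → 12
12 → 6
6 → 1
1 → 13
13 → 3
3 → 16
16 → 17
17 → 2
2 → 14
14 → 8
8 → 11
11 → 5
12 → 10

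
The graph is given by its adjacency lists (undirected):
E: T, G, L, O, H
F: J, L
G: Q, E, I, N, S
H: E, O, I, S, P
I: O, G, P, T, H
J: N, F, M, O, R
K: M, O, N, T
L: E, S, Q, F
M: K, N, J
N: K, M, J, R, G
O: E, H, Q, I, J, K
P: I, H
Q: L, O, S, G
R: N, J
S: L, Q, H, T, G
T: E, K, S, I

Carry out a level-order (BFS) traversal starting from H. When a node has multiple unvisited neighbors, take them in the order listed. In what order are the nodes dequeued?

Visit H; enqueue E, O, I, S, P → queue [E, O, I, S, P]
Visit E; enqueue T, G, L → queue [O, I, S, P, T, G, L]
Visit O; enqueue Q, J, K → queue [I, S, P, T, G, L, Q, J, K]
Visit I → queue [S, P, T, G, L, Q, J, K]
Visit S → queue [P, T, G, L, Q, J, K]
Visit P → queue [T, G, L, Q, J, K]
Visit T → queue [G, L, Q, J, K]
Visit G; enqueue N → queue [L, Q, J, K, N]
Visit L; enqueue F → queue [Q, J, K, N, F]
Visit Q → queue [J, K, N, F]
Visit J; enqueue M, R → queue [K, N, F, M, R]
Visit K → queue [N, F, M, R]
Visit N → queue [F, M, R]
Visit F → queue [M, R]
Visit M → queue [R]
Visit R → queue []

H E O I S P T G L Q J K N F M R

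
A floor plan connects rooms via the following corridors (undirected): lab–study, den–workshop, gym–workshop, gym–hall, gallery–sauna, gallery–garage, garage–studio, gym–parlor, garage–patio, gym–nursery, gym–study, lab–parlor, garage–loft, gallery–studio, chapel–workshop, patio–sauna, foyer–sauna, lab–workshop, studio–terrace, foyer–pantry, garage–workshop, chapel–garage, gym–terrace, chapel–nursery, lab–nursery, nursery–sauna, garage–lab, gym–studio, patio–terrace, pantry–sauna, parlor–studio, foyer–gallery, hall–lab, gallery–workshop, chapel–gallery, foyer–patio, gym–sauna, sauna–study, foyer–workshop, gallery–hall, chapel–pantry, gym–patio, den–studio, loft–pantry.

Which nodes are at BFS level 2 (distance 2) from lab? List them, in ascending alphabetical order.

chapel, den, foyer, gallery, gym, loft, patio, sauna, studio

Level 0: lab
Level 1: garage, hall, nursery, parlor, study, workshop
Level 2: chapel, den, foyer, gallery, gym, loft, patio, sauna, studio
Level 3: pantry, terrace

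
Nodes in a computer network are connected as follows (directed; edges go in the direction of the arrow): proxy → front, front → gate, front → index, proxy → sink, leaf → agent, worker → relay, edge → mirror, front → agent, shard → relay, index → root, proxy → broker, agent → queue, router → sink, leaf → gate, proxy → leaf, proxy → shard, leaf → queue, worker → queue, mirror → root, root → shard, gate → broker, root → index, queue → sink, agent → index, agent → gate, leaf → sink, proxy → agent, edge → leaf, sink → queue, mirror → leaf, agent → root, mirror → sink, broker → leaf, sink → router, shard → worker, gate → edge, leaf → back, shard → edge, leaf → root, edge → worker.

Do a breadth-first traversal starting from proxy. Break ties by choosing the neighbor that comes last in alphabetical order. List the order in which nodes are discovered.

Visit proxy; enqueue sink, shard, leaf, front, broker, agent → queue [sink, shard, leaf, front, broker, agent]
Visit sink; enqueue router, queue → queue [shard, leaf, front, broker, agent, router, queue]
Visit shard; enqueue worker, relay, edge → queue [leaf, front, broker, agent, router, queue, worker, relay, edge]
Visit leaf; enqueue root, gate, back → queue [front, broker, agent, router, queue, worker, relay, edge, root, gate, back]
Visit front; enqueue index → queue [broker, agent, router, queue, worker, relay, edge, root, gate, back, index]
Visit broker → queue [agent, router, queue, worker, relay, edge, root, gate, back, index]
Visit agent → queue [router, queue, worker, relay, edge, root, gate, back, index]
Visit router → queue [queue, worker, relay, edge, root, gate, back, index]
Visit queue → queue [worker, relay, edge, root, gate, back, index]
Visit worker → queue [relay, edge, root, gate, back, index]
Visit relay → queue [edge, root, gate, back, index]
Visit edge; enqueue mirror → queue [root, gate, back, index, mirror]
Visit root → queue [gate, back, index, mirror]
Visit gate → queue [back, index, mirror]
Visit back → queue [index, mirror]
Visit index → queue [mirror]
Visit mirror → queue []

proxy -> sink -> shard -> leaf -> front -> broker -> agent -> router -> queue -> worker -> relay -> edge -> root -> gate -> back -> index -> mirror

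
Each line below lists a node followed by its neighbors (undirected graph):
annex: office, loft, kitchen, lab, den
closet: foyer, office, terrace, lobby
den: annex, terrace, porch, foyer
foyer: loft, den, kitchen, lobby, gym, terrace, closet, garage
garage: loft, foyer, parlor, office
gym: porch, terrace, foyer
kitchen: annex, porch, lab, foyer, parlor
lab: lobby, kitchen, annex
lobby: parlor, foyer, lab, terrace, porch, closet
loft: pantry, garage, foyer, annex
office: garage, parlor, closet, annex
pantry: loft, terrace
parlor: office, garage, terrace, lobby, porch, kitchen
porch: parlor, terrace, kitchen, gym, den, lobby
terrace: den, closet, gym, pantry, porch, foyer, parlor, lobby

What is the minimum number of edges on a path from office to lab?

Level 0: office
Level 1: annex, closet, garage, parlor
Level 2: den, foyer, kitchen, lab, lobby, loft, porch, terrace
Level 3: gym, pantry
lab first appears at level 2.

2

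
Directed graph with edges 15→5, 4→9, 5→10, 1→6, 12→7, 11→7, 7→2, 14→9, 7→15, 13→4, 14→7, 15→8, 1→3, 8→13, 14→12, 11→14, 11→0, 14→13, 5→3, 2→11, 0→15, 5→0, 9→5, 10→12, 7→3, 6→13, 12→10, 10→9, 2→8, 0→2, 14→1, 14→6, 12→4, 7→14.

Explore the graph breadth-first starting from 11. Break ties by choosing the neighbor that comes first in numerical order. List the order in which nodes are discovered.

11 0 7 14 2 15 3 1 6 9 12 13 8 5 4 10

Visit 11; enqueue 0, 7, 14 → queue [0, 7, 14]
Visit 0; enqueue 2, 15 → queue [7, 14, 2, 15]
Visit 7; enqueue 3 → queue [14, 2, 15, 3]
Visit 14; enqueue 1, 6, 9, 12, 13 → queue [2, 15, 3, 1, 6, 9, 12, 13]
Visit 2; enqueue 8 → queue [15, 3, 1, 6, 9, 12, 13, 8]
Visit 15; enqueue 5 → queue [3, 1, 6, 9, 12, 13, 8, 5]
Visit 3 → queue [1, 6, 9, 12, 13, 8, 5]
Visit 1 → queue [6, 9, 12, 13, 8, 5]
Visit 6 → queue [9, 12, 13, 8, 5]
Visit 9 → queue [12, 13, 8, 5]
Visit 12; enqueue 4, 10 → queue [13, 8, 5, 4, 10]
Visit 13 → queue [8, 5, 4, 10]
Visit 8 → queue [5, 4, 10]
Visit 5 → queue [4, 10]
Visit 4 → queue [10]
Visit 10 → queue []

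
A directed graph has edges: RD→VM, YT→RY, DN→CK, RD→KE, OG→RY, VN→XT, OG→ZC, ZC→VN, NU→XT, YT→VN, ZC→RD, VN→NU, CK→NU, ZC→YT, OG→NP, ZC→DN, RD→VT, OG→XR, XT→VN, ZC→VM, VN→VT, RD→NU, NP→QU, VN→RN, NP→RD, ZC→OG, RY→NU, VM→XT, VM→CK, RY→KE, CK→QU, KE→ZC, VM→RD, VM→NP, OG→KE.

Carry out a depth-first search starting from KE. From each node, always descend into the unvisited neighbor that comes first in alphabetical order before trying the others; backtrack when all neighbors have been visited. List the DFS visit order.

Visit KE
KE → ZC
ZC → DN
DN → CK
CK → NU
NU → XT
XT → VN
VN → RN
VN → VT
CK → QU
ZC → OG
OG → NP
NP → RD
RD → VM
OG → RY
OG → XR
ZC → YT

KE, ZC, DN, CK, NU, XT, VN, RN, VT, QU, OG, NP, RD, VM, RY, XR, YT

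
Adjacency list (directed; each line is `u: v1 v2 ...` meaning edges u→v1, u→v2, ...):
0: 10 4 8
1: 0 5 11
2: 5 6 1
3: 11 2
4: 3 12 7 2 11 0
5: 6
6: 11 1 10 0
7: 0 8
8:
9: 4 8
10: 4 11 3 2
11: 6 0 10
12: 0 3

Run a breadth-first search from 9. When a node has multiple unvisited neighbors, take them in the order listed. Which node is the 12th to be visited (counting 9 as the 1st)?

1

Visit 9; enqueue 4, 8 → queue [4, 8]
Visit 4; enqueue 3, 12, 7, 2, 11, 0 → queue [8, 3, 12, 7, 2, 11, 0]
Visit 8 → queue [3, 12, 7, 2, 11, 0]
Visit 3 → queue [12, 7, 2, 11, 0]
Visit 12 → queue [7, 2, 11, 0]
Visit 7 → queue [2, 11, 0]
Visit 2; enqueue 5, 6, 1 → queue [11, 0, 5, 6, 1]
Visit 11; enqueue 10 → queue [0, 5, 6, 1, 10]
Visit 0 → queue [5, 6, 1, 10]
Visit 5 → queue [6, 1, 10]
Visit 6 → queue [1, 10]
Visit 1 → queue [10]
Visit 10 → queue []

Visit order: 9, 4, 8, 3, 12, 7, 2, 11, 0, 5, 6, 1, 10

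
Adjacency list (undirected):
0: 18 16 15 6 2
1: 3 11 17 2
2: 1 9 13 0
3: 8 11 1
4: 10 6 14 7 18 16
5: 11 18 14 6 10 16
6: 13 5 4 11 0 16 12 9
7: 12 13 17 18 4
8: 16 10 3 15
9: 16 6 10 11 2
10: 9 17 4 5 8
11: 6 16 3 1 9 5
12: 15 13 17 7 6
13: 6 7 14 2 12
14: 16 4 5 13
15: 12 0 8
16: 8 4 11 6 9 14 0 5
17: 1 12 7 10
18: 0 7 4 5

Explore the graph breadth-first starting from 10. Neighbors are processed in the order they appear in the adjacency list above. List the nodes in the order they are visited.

Visit 10; enqueue 9, 17, 4, 5, 8 → queue [9, 17, 4, 5, 8]
Visit 9; enqueue 16, 6, 11, 2 → queue [17, 4, 5, 8, 16, 6, 11, 2]
Visit 17; enqueue 1, 12, 7 → queue [4, 5, 8, 16, 6, 11, 2, 1, 12, 7]
Visit 4; enqueue 14, 18 → queue [5, 8, 16, 6, 11, 2, 1, 12, 7, 14, 18]
Visit 5 → queue [8, 16, 6, 11, 2, 1, 12, 7, 14, 18]
Visit 8; enqueue 3, 15 → queue [16, 6, 11, 2, 1, 12, 7, 14, 18, 3, 15]
Visit 16; enqueue 0 → queue [6, 11, 2, 1, 12, 7, 14, 18, 3, 15, 0]
Visit 6; enqueue 13 → queue [11, 2, 1, 12, 7, 14, 18, 3, 15, 0, 13]
Visit 11 → queue [2, 1, 12, 7, 14, 18, 3, 15, 0, 13]
Visit 2 → queue [1, 12, 7, 14, 18, 3, 15, 0, 13]
Visit 1 → queue [12, 7, 14, 18, 3, 15, 0, 13]
Visit 12 → queue [7, 14, 18, 3, 15, 0, 13]
Visit 7 → queue [14, 18, 3, 15, 0, 13]
Visit 14 → queue [18, 3, 15, 0, 13]
Visit 18 → queue [3, 15, 0, 13]
Visit 3 → queue [15, 0, 13]
Visit 15 → queue [0, 13]
Visit 0 → queue [13]
Visit 13 → queue []

10, 9, 17, 4, 5, 8, 16, 6, 11, 2, 1, 12, 7, 14, 18, 3, 15, 0, 13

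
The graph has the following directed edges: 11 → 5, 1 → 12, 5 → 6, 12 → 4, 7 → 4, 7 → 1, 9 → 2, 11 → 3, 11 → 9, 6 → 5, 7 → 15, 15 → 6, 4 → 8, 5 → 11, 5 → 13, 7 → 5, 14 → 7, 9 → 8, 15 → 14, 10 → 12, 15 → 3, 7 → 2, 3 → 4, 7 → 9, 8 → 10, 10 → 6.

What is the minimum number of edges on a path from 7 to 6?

2

Level 0: 7
Level 1: 1, 2, 4, 5, 9, 15
Level 2: 3, 6, 8, 11, 12, 13, 14
Level 3: 10
6 first appears at level 2.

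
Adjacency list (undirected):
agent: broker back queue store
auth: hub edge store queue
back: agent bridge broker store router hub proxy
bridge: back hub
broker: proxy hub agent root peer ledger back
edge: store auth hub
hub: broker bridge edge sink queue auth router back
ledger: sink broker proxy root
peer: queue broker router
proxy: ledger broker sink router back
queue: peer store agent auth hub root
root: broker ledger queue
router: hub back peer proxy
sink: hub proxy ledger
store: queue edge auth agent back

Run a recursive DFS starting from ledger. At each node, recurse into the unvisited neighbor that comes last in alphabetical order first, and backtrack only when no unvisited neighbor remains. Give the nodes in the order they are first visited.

ledger, sink, proxy, router, peer, queue, store, edge, hub, broker, root, back, bridge, agent, auth

Visit ledger
ledger → sink
sink → proxy
proxy → router
router → peer
peer → queue
queue → store
store → edge
edge → hub
hub → broker
broker → root
broker → back
back → bridge
back → agent
hub → auth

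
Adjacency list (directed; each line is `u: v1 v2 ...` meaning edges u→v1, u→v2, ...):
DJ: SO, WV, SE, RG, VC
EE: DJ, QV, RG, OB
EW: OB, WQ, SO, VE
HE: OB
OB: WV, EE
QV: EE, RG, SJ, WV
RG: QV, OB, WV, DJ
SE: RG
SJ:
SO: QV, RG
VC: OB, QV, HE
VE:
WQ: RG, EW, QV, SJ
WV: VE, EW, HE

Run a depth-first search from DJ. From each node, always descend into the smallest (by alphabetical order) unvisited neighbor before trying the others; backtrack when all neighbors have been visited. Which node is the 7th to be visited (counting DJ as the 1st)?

Visit DJ
DJ → RG
RG → OB
OB → EE
EE → QV
QV → SJ
QV → WV
WV → EW
EW → SO
EW → VE
EW → WQ
WV → HE
DJ → SE
DJ → VC

Visit order: DJ, RG, OB, EE, QV, SJ, WV, EW, SO, VE, WQ, HE, SE, VC

WV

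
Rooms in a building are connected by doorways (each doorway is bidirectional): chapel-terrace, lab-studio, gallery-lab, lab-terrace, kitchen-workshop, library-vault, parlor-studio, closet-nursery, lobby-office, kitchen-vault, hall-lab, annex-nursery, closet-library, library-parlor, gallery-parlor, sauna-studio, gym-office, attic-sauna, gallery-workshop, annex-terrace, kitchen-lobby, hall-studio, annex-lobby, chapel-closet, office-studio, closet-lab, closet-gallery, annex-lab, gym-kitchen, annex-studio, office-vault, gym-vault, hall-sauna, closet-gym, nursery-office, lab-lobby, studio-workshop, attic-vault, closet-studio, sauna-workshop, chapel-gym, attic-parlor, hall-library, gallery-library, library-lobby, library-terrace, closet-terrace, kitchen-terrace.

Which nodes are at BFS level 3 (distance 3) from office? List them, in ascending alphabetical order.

Level 0: office
Level 1: gym, lobby, nursery, studio, vault
Level 2: annex, attic, chapel, closet, hall, kitchen, lab, library, parlor, sauna, workshop
Level 3: gallery, terrace

gallery, terrace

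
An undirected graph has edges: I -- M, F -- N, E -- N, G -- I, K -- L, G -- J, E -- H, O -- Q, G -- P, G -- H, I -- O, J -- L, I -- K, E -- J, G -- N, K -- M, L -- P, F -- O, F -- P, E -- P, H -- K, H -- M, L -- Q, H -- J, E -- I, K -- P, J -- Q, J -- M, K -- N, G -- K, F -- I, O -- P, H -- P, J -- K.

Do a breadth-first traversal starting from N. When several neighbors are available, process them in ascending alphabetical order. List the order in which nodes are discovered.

Visit N; enqueue E, F, G, K → queue [E, F, G, K]
Visit E; enqueue H, I, J, P → queue [F, G, K, H, I, J, P]
Visit F; enqueue O → queue [G, K, H, I, J, P, O]
Visit G → queue [K, H, I, J, P, O]
Visit K; enqueue L, M → queue [H, I, J, P, O, L, M]
Visit H → queue [I, J, P, O, L, M]
Visit I → queue [J, P, O, L, M]
Visit J; enqueue Q → queue [P, O, L, M, Q]
Visit P → queue [O, L, M, Q]
Visit O → queue [L, M, Q]
Visit L → queue [M, Q]
Visit M → queue [Q]
Visit Q → queue []

N -> E -> F -> G -> K -> H -> I -> J -> P -> O -> L -> M -> Q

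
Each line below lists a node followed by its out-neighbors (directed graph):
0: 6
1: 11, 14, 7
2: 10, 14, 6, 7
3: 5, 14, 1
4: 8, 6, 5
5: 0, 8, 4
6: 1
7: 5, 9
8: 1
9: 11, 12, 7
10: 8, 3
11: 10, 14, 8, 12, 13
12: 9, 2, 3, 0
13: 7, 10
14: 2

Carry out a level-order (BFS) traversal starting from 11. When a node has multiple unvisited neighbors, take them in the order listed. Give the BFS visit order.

Visit 11; enqueue 10, 14, 8, 12, 13 → queue [10, 14, 8, 12, 13]
Visit 10; enqueue 3 → queue [14, 8, 12, 13, 3]
Visit 14; enqueue 2 → queue [8, 12, 13, 3, 2]
Visit 8; enqueue 1 → queue [12, 13, 3, 2, 1]
Visit 12; enqueue 9, 0 → queue [13, 3, 2, 1, 9, 0]
Visit 13; enqueue 7 → queue [3, 2, 1, 9, 0, 7]
Visit 3; enqueue 5 → queue [2, 1, 9, 0, 7, 5]
Visit 2; enqueue 6 → queue [1, 9, 0, 7, 5, 6]
Visit 1 → queue [9, 0, 7, 5, 6]
Visit 9 → queue [0, 7, 5, 6]
Visit 0 → queue [7, 5, 6]
Visit 7 → queue [5, 6]
Visit 5; enqueue 4 → queue [6, 4]
Visit 6 → queue [4]
Visit 4 → queue []

11, 10, 14, 8, 12, 13, 3, 2, 1, 9, 0, 7, 5, 6, 4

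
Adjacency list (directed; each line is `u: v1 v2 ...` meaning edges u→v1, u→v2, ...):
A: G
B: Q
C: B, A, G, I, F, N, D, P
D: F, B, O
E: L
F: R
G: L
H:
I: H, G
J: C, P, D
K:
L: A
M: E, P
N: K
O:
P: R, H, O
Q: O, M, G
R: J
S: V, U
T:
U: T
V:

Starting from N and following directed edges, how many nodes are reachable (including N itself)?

2

BFS from N visits: N, K
Reachable nodes: 2 of 22 total.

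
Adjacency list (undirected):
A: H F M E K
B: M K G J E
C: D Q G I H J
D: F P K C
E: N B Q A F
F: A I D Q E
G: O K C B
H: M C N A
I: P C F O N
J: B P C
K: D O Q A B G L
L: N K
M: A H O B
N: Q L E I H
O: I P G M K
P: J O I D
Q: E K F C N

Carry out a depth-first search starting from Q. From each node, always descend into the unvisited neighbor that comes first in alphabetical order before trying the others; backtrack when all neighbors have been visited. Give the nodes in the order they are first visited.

Visit Q
Q → C
C → D
D → F
F → A
A → E
E → B
B → G
G → K
K → L
L → N
N → H
H → M
M → O
O → I
I → P
P → J

Q, C, D, F, A, E, B, G, K, L, N, H, M, O, I, P, J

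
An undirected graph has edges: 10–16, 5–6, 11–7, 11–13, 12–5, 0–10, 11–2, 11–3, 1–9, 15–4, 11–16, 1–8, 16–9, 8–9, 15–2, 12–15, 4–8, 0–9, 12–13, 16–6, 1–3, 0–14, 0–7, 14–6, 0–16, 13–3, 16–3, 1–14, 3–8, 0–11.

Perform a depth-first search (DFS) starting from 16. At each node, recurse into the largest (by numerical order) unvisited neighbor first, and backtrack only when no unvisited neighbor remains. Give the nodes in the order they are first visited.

16 11 13 12 15 4 8 9 1 14 6 5 0 10 7 3 2

Visit 16
16 → 11
11 → 13
13 → 12
12 → 15
15 → 4
4 → 8
8 → 9
9 → 1
1 → 14
14 → 6
6 → 5
14 → 0
0 → 10
0 → 7
1 → 3
15 → 2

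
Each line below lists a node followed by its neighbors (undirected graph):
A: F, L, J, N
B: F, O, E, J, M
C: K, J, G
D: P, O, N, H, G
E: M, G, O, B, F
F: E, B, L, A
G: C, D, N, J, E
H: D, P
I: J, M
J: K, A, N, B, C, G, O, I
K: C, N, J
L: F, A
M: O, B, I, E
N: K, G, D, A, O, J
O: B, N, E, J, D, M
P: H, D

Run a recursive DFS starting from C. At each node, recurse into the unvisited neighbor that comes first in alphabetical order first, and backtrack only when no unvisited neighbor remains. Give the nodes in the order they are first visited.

Visit C
C → G
G → D
D → H
H → P
D → N
N → A
A → F
F → B
B → E
E → M
M → I
I → J
J → K
J → O
F → L

C → G → D → H → P → N → A → F → B → E → M → I → J → K → O → L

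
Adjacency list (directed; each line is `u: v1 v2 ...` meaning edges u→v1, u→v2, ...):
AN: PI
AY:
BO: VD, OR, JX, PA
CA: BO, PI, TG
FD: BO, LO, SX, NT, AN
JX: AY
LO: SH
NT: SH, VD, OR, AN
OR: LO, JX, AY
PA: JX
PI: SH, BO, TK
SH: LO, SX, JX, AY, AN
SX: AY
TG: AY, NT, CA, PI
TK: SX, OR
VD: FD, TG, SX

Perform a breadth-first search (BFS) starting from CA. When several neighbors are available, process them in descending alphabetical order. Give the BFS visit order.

Visit CA; enqueue TG, PI, BO → queue [TG, PI, BO]
Visit TG; enqueue NT, AY → queue [PI, BO, NT, AY]
Visit PI; enqueue TK, SH → queue [BO, NT, AY, TK, SH]
Visit BO; enqueue VD, PA, OR, JX → queue [NT, AY, TK, SH, VD, PA, OR, JX]
Visit NT; enqueue AN → queue [AY, TK, SH, VD, PA, OR, JX, AN]
Visit AY → queue [TK, SH, VD, PA, OR, JX, AN]
Visit TK; enqueue SX → queue [SH, VD, PA, OR, JX, AN, SX]
Visit SH; enqueue LO → queue [VD, PA, OR, JX, AN, SX, LO]
Visit VD; enqueue FD → queue [PA, OR, JX, AN, SX, LO, FD]
Visit PA → queue [OR, JX, AN, SX, LO, FD]
Visit OR → queue [JX, AN, SX, LO, FD]
Visit JX → queue [AN, SX, LO, FD]
Visit AN → queue [SX, LO, FD]
Visit SX → queue [LO, FD]
Visit LO → queue [FD]
Visit FD → queue []

CA → TG → PI → BO → NT → AY → TK → SH → VD → PA → OR → JX → AN → SX → LO → FD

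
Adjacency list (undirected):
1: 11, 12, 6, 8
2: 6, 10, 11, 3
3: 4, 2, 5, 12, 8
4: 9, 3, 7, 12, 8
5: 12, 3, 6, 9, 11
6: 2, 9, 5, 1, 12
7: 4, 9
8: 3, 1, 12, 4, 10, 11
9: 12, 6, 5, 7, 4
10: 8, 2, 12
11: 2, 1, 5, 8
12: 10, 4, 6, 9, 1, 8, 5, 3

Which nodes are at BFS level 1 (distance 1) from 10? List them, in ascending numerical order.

Level 0: 10
Level 1: 2, 8, 12
Level 2: 1, 3, 4, 5, 6, 9, 11
Level 3: 7

2, 8, 12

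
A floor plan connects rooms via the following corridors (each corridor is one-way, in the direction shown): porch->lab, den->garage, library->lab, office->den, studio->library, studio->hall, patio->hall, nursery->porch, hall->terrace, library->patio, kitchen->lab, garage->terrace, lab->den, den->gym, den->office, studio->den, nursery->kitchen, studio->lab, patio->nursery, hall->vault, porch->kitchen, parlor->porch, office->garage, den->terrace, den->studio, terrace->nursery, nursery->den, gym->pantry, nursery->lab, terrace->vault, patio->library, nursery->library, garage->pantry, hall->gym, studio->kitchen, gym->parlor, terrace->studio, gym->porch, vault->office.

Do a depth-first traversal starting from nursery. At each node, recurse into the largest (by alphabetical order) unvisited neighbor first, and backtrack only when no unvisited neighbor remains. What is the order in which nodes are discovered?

Visit nursery
nursery → porch
porch → lab
lab → den
den → terrace
terrace → vault
vault → office
office → garage
garage → pantry
terrace → studio
studio → library
library → patio
patio → hall
hall → gym
gym → parlor
studio → kitchen

nursery -> porch -> lab -> den -> terrace -> vault -> office -> garage -> pantry -> studio -> library -> patio -> hall -> gym -> parlor -> kitchen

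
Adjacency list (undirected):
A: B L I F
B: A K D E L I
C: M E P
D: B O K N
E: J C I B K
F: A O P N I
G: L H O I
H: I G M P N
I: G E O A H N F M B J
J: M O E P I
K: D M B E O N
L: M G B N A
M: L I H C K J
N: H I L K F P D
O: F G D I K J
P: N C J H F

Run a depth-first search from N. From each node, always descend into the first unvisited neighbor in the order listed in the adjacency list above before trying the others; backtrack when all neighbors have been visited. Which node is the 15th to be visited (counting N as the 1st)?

D

Visit N
N → H
H → I
I → G
G → L
L → M
M → C
C → E
E → J
J → O
O → F
F → A
A → B
B → K
K → D
F → P

Visit order: N, H, I, G, L, M, C, E, J, O, F, A, B, K, D, P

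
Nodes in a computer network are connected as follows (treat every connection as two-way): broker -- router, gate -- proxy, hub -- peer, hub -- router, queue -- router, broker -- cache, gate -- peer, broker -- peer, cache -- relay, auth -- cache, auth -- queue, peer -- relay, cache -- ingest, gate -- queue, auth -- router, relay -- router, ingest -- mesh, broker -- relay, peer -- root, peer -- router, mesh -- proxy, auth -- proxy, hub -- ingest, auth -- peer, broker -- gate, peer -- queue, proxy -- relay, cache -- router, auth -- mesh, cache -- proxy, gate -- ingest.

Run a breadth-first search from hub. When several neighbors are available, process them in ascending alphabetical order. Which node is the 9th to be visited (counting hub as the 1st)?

broker

Visit hub; enqueue ingest, peer, router → queue [ingest, peer, router]
Visit ingest; enqueue cache, gate, mesh → queue [peer, router, cache, gate, mesh]
Visit peer; enqueue auth, broker, queue, relay, root → queue [router, cache, gate, mesh, auth, broker, queue, relay, root]
Visit router → queue [cache, gate, mesh, auth, broker, queue, relay, root]
Visit cache; enqueue proxy → queue [gate, mesh, auth, broker, queue, relay, root, proxy]
Visit gate → queue [mesh, auth, broker, queue, relay, root, proxy]
Visit mesh → queue [auth, broker, queue, relay, root, proxy]
Visit auth → queue [broker, queue, relay, root, proxy]
Visit broker → queue [queue, relay, root, proxy]
Visit queue → queue [relay, root, proxy]
Visit relay → queue [root, proxy]
Visit root → queue [proxy]
Visit proxy → queue []

Visit order: hub, ingest, peer, router, cache, gate, mesh, auth, broker, queue, relay, root, proxy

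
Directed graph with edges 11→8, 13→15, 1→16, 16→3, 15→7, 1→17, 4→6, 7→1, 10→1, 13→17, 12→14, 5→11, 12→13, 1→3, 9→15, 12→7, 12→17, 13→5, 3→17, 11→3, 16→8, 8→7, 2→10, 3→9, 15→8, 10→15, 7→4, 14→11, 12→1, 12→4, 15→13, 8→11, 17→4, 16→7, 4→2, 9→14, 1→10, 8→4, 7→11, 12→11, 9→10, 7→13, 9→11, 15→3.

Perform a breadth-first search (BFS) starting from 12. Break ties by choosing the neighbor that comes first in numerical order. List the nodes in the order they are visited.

12 1 4 7 11 13 14 17 3 10 16 2 6 8 5 15 9

Visit 12; enqueue 1, 4, 7, 11, 13, 14, 17 → queue [1, 4, 7, 11, 13, 14, 17]
Visit 1; enqueue 3, 10, 16 → queue [4, 7, 11, 13, 14, 17, 3, 10, 16]
Visit 4; enqueue 2, 6 → queue [7, 11, 13, 14, 17, 3, 10, 16, 2, 6]
Visit 7 → queue [11, 13, 14, 17, 3, 10, 16, 2, 6]
Visit 11; enqueue 8 → queue [13, 14, 17, 3, 10, 16, 2, 6, 8]
Visit 13; enqueue 5, 15 → queue [14, 17, 3, 10, 16, 2, 6, 8, 5, 15]
Visit 14 → queue [17, 3, 10, 16, 2, 6, 8, 5, 15]
Visit 17 → queue [3, 10, 16, 2, 6, 8, 5, 15]
Visit 3; enqueue 9 → queue [10, 16, 2, 6, 8, 5, 15, 9]
Visit 10 → queue [16, 2, 6, 8, 5, 15, 9]
Visit 16 → queue [2, 6, 8, 5, 15, 9]
Visit 2 → queue [6, 8, 5, 15, 9]
Visit 6 → queue [8, 5, 15, 9]
Visit 8 → queue [5, 15, 9]
Visit 5 → queue [15, 9]
Visit 15 → queue [9]
Visit 9 → queue []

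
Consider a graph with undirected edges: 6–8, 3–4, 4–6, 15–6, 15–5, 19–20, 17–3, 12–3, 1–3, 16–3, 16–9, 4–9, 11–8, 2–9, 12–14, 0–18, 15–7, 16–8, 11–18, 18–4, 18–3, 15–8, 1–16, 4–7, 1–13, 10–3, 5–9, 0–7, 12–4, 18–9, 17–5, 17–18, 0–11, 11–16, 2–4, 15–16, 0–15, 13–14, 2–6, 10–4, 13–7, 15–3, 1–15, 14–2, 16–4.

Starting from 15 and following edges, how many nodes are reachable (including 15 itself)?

BFS from 15 visits: 15, 16, 8, 7, 6, 5, 3, 1, 0, 11, 9, 4, 13, 2, 17, 18, 12, 10, 14
Reachable nodes: 19 of 21 total.

19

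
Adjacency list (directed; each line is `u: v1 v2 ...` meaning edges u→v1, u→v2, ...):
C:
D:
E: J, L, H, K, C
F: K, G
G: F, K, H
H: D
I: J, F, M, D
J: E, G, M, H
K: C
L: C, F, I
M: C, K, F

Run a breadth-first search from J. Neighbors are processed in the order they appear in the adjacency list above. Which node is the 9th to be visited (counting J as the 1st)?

F

Visit J; enqueue E, G, M, H → queue [E, G, M, H]
Visit E; enqueue L, K, C → queue [G, M, H, L, K, C]
Visit G; enqueue F → queue [M, H, L, K, C, F]
Visit M → queue [H, L, K, C, F]
Visit H; enqueue D → queue [L, K, C, F, D]
Visit L; enqueue I → queue [K, C, F, D, I]
Visit K → queue [C, F, D, I]
Visit C → queue [F, D, I]
Visit F → queue [D, I]
Visit D → queue [I]
Visit I → queue []

Visit order: J, E, G, M, H, L, K, C, F, D, I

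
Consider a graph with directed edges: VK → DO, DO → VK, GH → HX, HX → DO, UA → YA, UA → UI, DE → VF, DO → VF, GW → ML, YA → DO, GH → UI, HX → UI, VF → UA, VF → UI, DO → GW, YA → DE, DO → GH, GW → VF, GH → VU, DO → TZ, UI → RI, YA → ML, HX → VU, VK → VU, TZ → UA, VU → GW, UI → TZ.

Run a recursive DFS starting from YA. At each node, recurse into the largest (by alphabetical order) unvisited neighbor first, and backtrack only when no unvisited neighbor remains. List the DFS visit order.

Visit YA
YA → ML
YA → DO
DO → VK
VK → VU
VU → GW
GW → VF
VF → UI
UI → TZ
TZ → UA
UI → RI
DO → GH
GH → HX
YA → DE

YA ML DO VK VU GW VF UI TZ UA RI GH HX DE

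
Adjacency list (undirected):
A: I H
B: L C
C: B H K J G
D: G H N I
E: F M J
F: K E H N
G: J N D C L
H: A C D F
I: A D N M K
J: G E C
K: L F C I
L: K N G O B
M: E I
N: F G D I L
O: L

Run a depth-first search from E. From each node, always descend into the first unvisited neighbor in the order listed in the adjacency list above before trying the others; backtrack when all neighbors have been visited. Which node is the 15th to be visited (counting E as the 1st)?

O

Visit E
E → F
F → K
K → L
L → N
N → G
G → J
J → C
C → B
C → H
H → A
A → I
I → D
I → M
L → O

Visit order: E, F, K, L, N, G, J, C, B, H, A, I, D, M, O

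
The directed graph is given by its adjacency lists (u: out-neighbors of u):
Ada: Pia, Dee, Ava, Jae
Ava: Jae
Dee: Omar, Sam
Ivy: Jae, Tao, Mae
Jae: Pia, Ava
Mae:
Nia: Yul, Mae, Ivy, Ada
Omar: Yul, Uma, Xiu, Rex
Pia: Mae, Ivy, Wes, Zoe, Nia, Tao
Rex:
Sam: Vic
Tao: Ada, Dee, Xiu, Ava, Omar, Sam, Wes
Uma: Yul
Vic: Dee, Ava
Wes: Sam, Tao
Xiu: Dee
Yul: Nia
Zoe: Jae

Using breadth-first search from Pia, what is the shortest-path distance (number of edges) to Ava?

Level 0: Pia
Level 1: Ivy, Mae, Nia, Tao, Wes, Zoe
Level 2: Ada, Ava, Dee, Jae, Omar, Sam, Xiu, Yul
Level 3: Rex, Uma, Vic
Ava first appears at level 2.

2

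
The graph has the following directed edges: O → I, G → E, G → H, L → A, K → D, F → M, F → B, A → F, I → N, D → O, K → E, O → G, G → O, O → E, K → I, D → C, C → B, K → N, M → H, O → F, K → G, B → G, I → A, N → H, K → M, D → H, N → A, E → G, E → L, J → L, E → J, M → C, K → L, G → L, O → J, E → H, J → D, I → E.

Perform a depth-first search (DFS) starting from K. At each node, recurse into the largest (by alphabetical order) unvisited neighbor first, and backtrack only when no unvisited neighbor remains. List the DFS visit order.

Visit K
K → N
N → H
N → A
A → F
F → M
M → C
C → B
B → G
G → O
O → J
J → L
J → D
O → I
I → E

K, N, H, A, F, M, C, B, G, O, J, L, D, I, E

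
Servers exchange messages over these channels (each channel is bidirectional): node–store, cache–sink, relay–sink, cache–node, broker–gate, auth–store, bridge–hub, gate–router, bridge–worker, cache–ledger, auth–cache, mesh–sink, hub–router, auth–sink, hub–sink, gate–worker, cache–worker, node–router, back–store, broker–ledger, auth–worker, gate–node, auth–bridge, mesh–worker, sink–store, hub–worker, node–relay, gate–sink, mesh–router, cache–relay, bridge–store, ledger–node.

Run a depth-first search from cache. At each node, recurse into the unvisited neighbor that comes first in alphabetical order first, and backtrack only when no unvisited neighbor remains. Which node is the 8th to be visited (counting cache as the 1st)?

Visit cache
cache → auth
auth → bridge
bridge → hub
hub → router
router → gate
gate → broker
broker → ledger
ledger → node
node → relay
relay → sink
sink → mesh
mesh → worker
sink → store
store → back

Visit order: cache, auth, bridge, hub, router, gate, broker, ledger, node, relay, sink, mesh, worker, store, back

ledger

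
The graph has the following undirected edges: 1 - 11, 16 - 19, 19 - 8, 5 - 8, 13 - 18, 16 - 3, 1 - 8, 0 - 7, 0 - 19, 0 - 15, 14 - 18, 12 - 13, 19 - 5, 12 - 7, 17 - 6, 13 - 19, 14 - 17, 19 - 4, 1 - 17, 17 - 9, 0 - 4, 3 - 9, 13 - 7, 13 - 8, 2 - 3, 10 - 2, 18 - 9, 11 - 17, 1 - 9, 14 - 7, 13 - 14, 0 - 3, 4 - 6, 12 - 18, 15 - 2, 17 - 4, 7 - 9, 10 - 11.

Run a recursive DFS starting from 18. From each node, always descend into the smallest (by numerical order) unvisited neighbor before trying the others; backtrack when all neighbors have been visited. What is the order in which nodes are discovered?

Visit 18
18 → 9
9 → 1
1 → 8
8 → 5
5 → 19
19 → 0
0 → 3
3 → 2
2 → 10
10 → 11
11 → 17
17 → 4
4 → 6
17 → 14
14 → 7
7 → 12
12 → 13
2 → 15
3 → 16

18, 9, 1, 8, 5, 19, 0, 3, 2, 10, 11, 17, 4, 6, 14, 7, 12, 13, 15, 16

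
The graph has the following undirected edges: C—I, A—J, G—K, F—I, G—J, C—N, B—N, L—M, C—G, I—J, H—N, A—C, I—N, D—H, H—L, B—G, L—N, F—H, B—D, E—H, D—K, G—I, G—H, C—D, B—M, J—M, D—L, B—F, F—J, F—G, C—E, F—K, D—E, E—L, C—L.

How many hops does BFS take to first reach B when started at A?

Level 0: A
Level 1: C, J
Level 2: D, E, F, G, I, L, M, N
Level 3: B, H, K
B first appears at level 3.

3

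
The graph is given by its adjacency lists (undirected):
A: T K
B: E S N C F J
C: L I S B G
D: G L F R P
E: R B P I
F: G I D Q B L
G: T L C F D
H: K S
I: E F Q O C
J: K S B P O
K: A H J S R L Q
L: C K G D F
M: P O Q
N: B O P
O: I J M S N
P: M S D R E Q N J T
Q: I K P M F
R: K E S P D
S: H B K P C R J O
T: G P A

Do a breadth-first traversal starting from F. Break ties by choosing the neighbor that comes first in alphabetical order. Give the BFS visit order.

Visit F; enqueue B, D, G, I, L, Q → queue [B, D, G, I, L, Q]
Visit B; enqueue C, E, J, N, S → queue [D, G, I, L, Q, C, E, J, N, S]
Visit D; enqueue P, R → queue [G, I, L, Q, C, E, J, N, S, P, R]
Visit G; enqueue T → queue [I, L, Q, C, E, J, N, S, P, R, T]
Visit I; enqueue O → queue [L, Q, C, E, J, N, S, P, R, T, O]
Visit L; enqueue K → queue [Q, C, E, J, N, S, P, R, T, O, K]
Visit Q; enqueue M → queue [C, E, J, N, S, P, R, T, O, K, M]
Visit C → queue [E, J, N, S, P, R, T, O, K, M]
Visit E → queue [J, N, S, P, R, T, O, K, M]
Visit J → queue [N, S, P, R, T, O, K, M]
Visit N → queue [S, P, R, T, O, K, M]
Visit S; enqueue H → queue [P, R, T, O, K, M, H]
Visit P → queue [R, T, O, K, M, H]
Visit R → queue [T, O, K, M, H]
Visit T; enqueue A → queue [O, K, M, H, A]
Visit O → queue [K, M, H, A]
Visit K → queue [M, H, A]
Visit M → queue [H, A]
Visit H → queue [A]
Visit A → queue []

F, B, D, G, I, L, Q, C, E, J, N, S, P, R, T, O, K, M, H, A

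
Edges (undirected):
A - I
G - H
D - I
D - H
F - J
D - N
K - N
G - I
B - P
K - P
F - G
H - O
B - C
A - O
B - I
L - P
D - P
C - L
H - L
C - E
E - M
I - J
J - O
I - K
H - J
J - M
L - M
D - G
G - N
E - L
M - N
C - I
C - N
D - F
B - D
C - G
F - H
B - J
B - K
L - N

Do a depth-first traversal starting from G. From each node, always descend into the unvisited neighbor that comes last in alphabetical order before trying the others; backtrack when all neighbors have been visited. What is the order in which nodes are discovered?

G, N, M, L, P, K, I, J, O, H, F, D, B, C, E, A

Visit G
G → N
N → M
M → L
L → P
P → K
K → I
I → J
J → O
O → H
H → F
F → D
D → B
B → C
C → E
O → A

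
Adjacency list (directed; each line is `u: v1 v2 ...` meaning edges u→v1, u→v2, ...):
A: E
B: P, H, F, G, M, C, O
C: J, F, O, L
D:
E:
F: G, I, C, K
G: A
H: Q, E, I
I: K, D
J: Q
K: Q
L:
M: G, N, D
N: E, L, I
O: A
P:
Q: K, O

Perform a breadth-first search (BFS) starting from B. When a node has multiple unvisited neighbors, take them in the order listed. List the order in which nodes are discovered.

B, P, H, F, G, M, C, O, Q, E, I, K, A, N, D, J, L

Visit B; enqueue P, H, F, G, M, C, O → queue [P, H, F, G, M, C, O]
Visit P → queue [H, F, G, M, C, O]
Visit H; enqueue Q, E, I → queue [F, G, M, C, O, Q, E, I]
Visit F; enqueue K → queue [G, M, C, O, Q, E, I, K]
Visit G; enqueue A → queue [M, C, O, Q, E, I, K, A]
Visit M; enqueue N, D → queue [C, O, Q, E, I, K, A, N, D]
Visit C; enqueue J, L → queue [O, Q, E, I, K, A, N, D, J, L]
Visit O → queue [Q, E, I, K, A, N, D, J, L]
Visit Q → queue [E, I, K, A, N, D, J, L]
Visit E → queue [I, K, A, N, D, J, L]
Visit I → queue [K, A, N, D, J, L]
Visit K → queue [A, N, D, J, L]
Visit A → queue [N, D, J, L]
Visit N → queue [D, J, L]
Visit D → queue [J, L]
Visit J → queue [L]
Visit L → queue []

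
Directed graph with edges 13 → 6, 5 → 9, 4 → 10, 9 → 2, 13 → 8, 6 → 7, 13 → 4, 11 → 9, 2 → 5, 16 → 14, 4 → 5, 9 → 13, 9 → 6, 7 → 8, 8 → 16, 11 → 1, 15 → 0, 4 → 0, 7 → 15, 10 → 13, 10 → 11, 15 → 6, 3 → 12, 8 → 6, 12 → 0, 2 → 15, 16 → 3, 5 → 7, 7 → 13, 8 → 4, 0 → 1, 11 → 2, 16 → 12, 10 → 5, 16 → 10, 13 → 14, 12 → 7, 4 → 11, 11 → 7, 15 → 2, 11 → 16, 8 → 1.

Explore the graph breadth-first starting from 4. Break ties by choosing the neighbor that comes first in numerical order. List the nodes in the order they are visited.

Visit 4; enqueue 0, 5, 10, 11 → queue [0, 5, 10, 11]
Visit 0; enqueue 1 → queue [5, 10, 11, 1]
Visit 5; enqueue 7, 9 → queue [10, 11, 1, 7, 9]
Visit 10; enqueue 13 → queue [11, 1, 7, 9, 13]
Visit 11; enqueue 2, 16 → queue [1, 7, 9, 13, 2, 16]
Visit 1 → queue [7, 9, 13, 2, 16]
Visit 7; enqueue 8, 15 → queue [9, 13, 2, 16, 8, 15]
Visit 9; enqueue 6 → queue [13, 2, 16, 8, 15, 6]
Visit 13; enqueue 14 → queue [2, 16, 8, 15, 6, 14]
Visit 2 → queue [16, 8, 15, 6, 14]
Visit 16; enqueue 3, 12 → queue [8, 15, 6, 14, 3, 12]
Visit 8 → queue [15, 6, 14, 3, 12]
Visit 15 → queue [6, 14, 3, 12]
Visit 6 → queue [14, 3, 12]
Visit 14 → queue [3, 12]
Visit 3 → queue [12]
Visit 12 → queue []

4, 0, 5, 10, 11, 1, 7, 9, 13, 2, 16, 8, 15, 6, 14, 3, 12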